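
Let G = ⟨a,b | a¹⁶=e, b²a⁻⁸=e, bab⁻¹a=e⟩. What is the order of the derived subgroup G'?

G' = [G, G] is generated by all commutators. The generator-pair commutators are: [a, b] = a².
The subgroup they normally generate is {e, a², a⁴, a⁶, a⁸, a¹⁰, a¹², a¹⁴}, of order 8.
Check: |G/G'| = 32/8 = 4 is the order of the abelianisation.

Answer: 8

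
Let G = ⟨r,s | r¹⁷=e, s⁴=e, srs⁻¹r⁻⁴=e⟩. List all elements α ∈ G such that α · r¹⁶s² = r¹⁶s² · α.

⟨r¹⁶s²⟩ ⊆ C_G(r¹⁶s²) since powers of r¹⁶s² commute with r¹⁶s²; so |C_G(r¹⁶s²)| ≥ |⟨r¹⁶s²⟩| = 2.
By orbit–stabilizer, |C_G(r¹⁶s²)| = |G| / |conj. class of r¹⁶s²| = 68 / 17 = 4.
The 4 elements commuting with r¹⁶s² are {e, r⁶s³, r¹⁰s, r¹⁶s²}.

Answer: {e, r⁶s³, r¹⁰s, r¹⁶s²}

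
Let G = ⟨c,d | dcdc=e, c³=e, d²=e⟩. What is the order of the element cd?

Compute successive powers until reaching e:
  (cd)¹ = cd, (cd)² = e.
The smallest positive k with (cd)ᵏ = e is 2.

Answer: 2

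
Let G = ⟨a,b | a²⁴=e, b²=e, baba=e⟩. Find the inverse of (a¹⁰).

The order of (a¹⁰) is 12 (smallest k with (a¹⁰)ᵏ = e), so (a¹⁰)⁻¹ = (a¹⁰)¹¹ = a¹⁴.
Check: (a¹⁰) · (a¹⁴) → (a¹⁰) · a¹⁴ = e, giving e as required.

Answer: a¹⁴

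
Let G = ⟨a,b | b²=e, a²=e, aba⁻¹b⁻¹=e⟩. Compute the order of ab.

Compute successive powers until reaching e:
  (ab)¹ = ab, (ab)² = e.
The smallest positive k with (ab)ᵏ = e is 2.

Answer: 2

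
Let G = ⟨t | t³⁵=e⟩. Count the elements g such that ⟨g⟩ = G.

G is cyclic of order 35. An element generates G iff its order is 35, and a cyclic group of order 35 has exactly φ(35) = 24 such elements.

Answer: 24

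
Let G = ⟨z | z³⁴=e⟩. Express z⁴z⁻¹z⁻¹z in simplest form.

Multiply left to right, reducing at each step:
  (z⁴) · z⁻¹ = z³
  (z³) · z⁻¹ = z²
  (z²) · z = z³

Answer: z³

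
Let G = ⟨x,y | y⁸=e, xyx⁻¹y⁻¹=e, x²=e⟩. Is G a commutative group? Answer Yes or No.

Each pair of generators commutes: x·y = xy = y·x. Since the generators pairwise commute, every element of G commutes with every other, so G is abelian.

Answer: Yes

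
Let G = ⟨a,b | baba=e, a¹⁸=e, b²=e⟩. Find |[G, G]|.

G' = [G, G] is generated by all commutators. The generator-pair commutators are: [a, b] = a².
The subgroup they normally generate is {e, a², a⁴, a⁶, a⁸, a¹⁰, a¹², a¹⁴, a¹⁶}, of order 9.
Check: |G/G'| = 36/9 = 4 is the order of the abelianisation.

Answer: 9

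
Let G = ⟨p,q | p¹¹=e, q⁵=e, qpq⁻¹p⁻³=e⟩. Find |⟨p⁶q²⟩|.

|⟨p⁶q²⟩| equals the order of p⁶q². Compute successive powers until reaching e:
  (p⁶q²)¹ = p⁶q², (p⁶q²)² = p⁵q⁴, (p⁶q²)³ = p⁷q, (p⁶q²)⁴ = p³q³, (p⁶q²)⁵ = e.
The smallest positive k with (p⁶q²)ᵏ = e is 5, so |⟨p⁶q²⟩| = 5.

Answer: 5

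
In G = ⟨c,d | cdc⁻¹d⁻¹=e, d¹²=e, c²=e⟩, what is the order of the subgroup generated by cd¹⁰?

|⟨cd¹⁰⟩| equals the order of cd¹⁰. Compute successive powers until reaching e:
  (cd¹⁰)¹ = cd¹⁰, (cd¹⁰)² = d⁸, (cd¹⁰)³ = cd⁶, (cd¹⁰)⁴ = d⁴, (cd¹⁰)⁵ = cd², (cd¹⁰)⁶ = e.
The smallest positive k with (cd¹⁰)ᵏ = e is 6, so |⟨cd¹⁰⟩| = 6.

Answer: 6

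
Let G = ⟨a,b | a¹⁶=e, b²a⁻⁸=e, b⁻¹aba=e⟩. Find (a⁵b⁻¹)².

Compute successive powers of (a⁵b⁻¹), reducing at each step:
  (a⁵b⁻¹)²: (a⁵b⁻¹) · a⁵ = b⁻¹;   (b⁻¹) · b⁻¹ = a⁸

Answer: a⁸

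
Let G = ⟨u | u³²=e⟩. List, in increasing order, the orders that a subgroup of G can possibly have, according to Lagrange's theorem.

|G| = 32 = 2⁵. By Lagrange's theorem the order of any subgroup divides 32; the divisors of 32 are 1, 2, 4, 8, 16, 32.

Answer: 1, 2, 4, 8, 16, 32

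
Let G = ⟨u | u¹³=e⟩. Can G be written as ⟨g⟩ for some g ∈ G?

|G| = 13. The element u has order 13 (its powers give 13 distinct elements), so ⟨u⟩ = G and G is cyclic.

Answer: Yes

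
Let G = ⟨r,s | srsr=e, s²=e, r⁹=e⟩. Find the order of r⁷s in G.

Compute successive powers until reaching e:
  (r⁷s)¹ = r⁷s, (r⁷s)² = e.
The smallest positive k with (r⁷s)ᵏ = e is 2.

Answer: 2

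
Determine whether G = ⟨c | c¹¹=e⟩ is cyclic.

|G| = 11. The element c has order 11 (its powers give 11 distinct elements), so ⟨c⟩ = G and G is cyclic.

Answer: Yes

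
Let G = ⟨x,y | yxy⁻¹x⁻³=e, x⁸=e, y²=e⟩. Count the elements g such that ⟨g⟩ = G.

⟨g⟩ = G would require ord(g) = |G| = 16, but the maximum element order in G is 8 < 16. So G is not cyclic and no single element generates it: the count is 0.

Answer: 0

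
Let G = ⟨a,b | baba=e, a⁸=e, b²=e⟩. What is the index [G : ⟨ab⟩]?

First find ord(ab) by computing successive powers:
  (ab)¹ = ab, (ab)² = e.
So |⟨ab⟩| = ord(ab) = 2. With |G| = 16, by Lagrange [G : ⟨ab⟩] = 16/2 = 8.

Answer: 8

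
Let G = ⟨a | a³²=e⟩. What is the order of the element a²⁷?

Compute successive powers until reaching e:
  (a²⁷)¹ = a²⁷, (a²⁷)² = a²², (a²⁷)³ = a¹⁷, (a²⁷)⁴ = a¹², (a²⁷)⁵ = a⁷, (a²⁷)⁶ = a², (a²⁷)⁷ = a²⁹, (a²⁷)⁸ = a²⁴, (a²⁷)⁹ = a¹⁹, (a²⁷)¹⁰ = a¹⁴, (a²⁷)¹¹ = a⁹, (a²⁷)¹² = a⁴, (a²⁷)¹³ = a³¹, (a²⁷)¹⁴ = a²⁶, (a²⁷)¹⁵ = a²¹, (a²⁷)¹⁶ = a¹⁶, (a²⁷)¹⁷ = a¹¹, (a²⁷)¹⁸ = a⁶, (a²⁷)¹⁹ = a, (a²⁷)²⁰ = a²⁸, (a²⁷)²¹ = a²³, (a²⁷)²² = a¹⁸, (a²⁷)²³ = a¹³, (a²⁷)²⁴ = a⁸, (a²⁷)²⁵ = a³, (a²⁷)²⁶ = a³⁰, (a²⁷)²⁷ = a²⁵, (a²⁷)²⁸ = a²⁰, (a²⁷)²⁹ = a¹⁵, (a²⁷)³⁰ = a¹⁰, (a²⁷)³¹ = a⁵, (a²⁷)³² = e.
The smallest positive k with (a²⁷)ᵏ = e is 32.

Answer: 32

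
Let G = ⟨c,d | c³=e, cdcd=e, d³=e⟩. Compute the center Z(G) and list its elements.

An element z ∈ Z(G) iff z commutes with every generator.
For example e is central: e·c = c = c·e; e·d = d = d·e.
Whereas c ∉ Z(G) since c·d = cd ≠ c²d² = d·c.
Checking each of the 12 elements this way gives Z(G) = {e}, of order 1.

Answer: {e}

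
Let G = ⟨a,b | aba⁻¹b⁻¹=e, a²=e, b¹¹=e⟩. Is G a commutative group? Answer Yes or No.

Each pair of generators commutes: a·b = ab = b·a. Since the generators pairwise commute, every element of G commutes with every other, so G is abelian.

Answer: Yes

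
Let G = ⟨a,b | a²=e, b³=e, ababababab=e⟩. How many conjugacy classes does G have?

The conjugacy classes (representative and size) are:
  [e] (size 1), [abab²abab²a] (size 15), [babab²a] (size 20), [ab²ab²a] (size 12), [b²abab²] (size 12).
Class equation: 1 + 15 + 20 + 12 + 12 = 60 = |G|. So G has 5 conjugacy classes.

Answer: 5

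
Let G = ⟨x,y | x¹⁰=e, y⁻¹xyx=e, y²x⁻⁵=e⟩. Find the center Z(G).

An element z ∈ Z(G) iff z commutes with every generator.
For example x⁵ is central: (x⁵)·x = x⁶ = x·(x⁵); (x⁵)·y = y⁻¹ = y·(x⁵).
Whereas x ∉ Z(G) since x·y = xy ≠ x⁴y⁻¹ = y·x.
Checking each of the 20 elements this way gives Z(G) = {e, x⁵}, of order 2.

Answer: {e, x⁵}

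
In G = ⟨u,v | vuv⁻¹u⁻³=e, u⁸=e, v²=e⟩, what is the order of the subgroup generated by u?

|⟨u⟩| equals the order of u. Compute successive powers until reaching e:
  u¹ = u, u² = u², u³ = u³, u⁴ = u⁴, u⁵ = u⁵, u⁶ = u⁶, u⁷ = u⁷, u⁸ = e.
The smallest positive k with uᵏ = e is 8, so |⟨u⟩| = 8.

Answer: 8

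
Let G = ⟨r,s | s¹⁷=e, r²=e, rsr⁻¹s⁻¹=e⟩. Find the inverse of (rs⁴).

The order of (rs⁴) is 34 (smallest k with (rs⁴)ᵏ = e), so (rs⁴)⁻¹ = (rs⁴)³³ = rs¹³.
Check: (rs⁴) · (rs¹³) → (rs⁴) · r = s⁴;   (s⁴) · s¹³ = e, giving e as required.

Answer: rs¹³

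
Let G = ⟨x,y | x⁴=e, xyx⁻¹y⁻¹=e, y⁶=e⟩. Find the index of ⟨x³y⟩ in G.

First find ord(x³y) by computing successive powers:
  (x³y)¹ = x³y, (x³y)² = x²y², (x³y)³ = xy³, (x³y)⁴ = y⁴, (x³y)⁵ = x³y⁵, (x³y)⁶ = x², (x³y)⁷ = xy, (x³y)⁸ = y², (x³y)⁹ = x³y³, (x³y)¹⁰ = x²y⁴, (x³y)¹¹ = xy⁵, (x³y)¹² = e.
So |⟨x³y⟩| = ord(x³y) = 12. With |G| = 24, by Lagrange [G : ⟨x³y⟩] = 24/12 = 2.

Answer: 2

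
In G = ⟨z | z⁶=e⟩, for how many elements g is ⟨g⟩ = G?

G is cyclic of order 6. An element generates G iff its order is 6, and a cyclic group of order 6 has exactly φ(6) = 2 such elements.

Answer: 2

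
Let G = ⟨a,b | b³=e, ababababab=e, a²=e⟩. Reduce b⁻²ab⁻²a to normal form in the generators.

Multiply left to right, reducing at each step:
  b · a = ba
  (ba) · b⁻² = bab
  (bab) · a = baba

Answer: baba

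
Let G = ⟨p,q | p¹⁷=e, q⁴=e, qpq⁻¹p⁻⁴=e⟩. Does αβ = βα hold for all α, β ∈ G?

p·q = pq but q·p = p⁴q, so p·q ≠ q·p and G is not abelian.

Answer: No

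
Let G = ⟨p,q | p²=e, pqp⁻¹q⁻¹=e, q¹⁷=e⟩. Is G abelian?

Each pair of generators commutes: p·q = pq = q·p. Since the generators pairwise commute, every element of G commutes with every other, so G is abelian.

Answer: Yes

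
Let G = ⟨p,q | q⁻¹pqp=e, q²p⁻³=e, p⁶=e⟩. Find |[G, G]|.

G' = [G, G] is generated by all commutators. The generator-pair commutators are: [p, q] = p².
The subgroup they normally generate is {e, p², p⁴}, of order 3.
Check: |G/G'| = 12/3 = 4 is the order of the abelianisation.

Answer: 3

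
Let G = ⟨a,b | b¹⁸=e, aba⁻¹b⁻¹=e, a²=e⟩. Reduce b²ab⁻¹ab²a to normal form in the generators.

Multiply left to right, reducing at each step:
  (b²) · a = ab²
  (ab²) · b⁻¹ = ab
  (ab) · a = b
  b · b² = b³
  (b³) · a = ab³

Answer: ab³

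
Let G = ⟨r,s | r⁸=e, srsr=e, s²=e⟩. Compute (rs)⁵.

Compute successive powers of (rs), reducing at each step:
  (rs)²: (rs) · r = s;   s · s = e
  (rs)³: e · r = r;   r · s = rs
  (rs)⁴: (rs) · r = s;   s · s = e
  (rs)⁵: e · r = r;   r · s = rs

Answer: rs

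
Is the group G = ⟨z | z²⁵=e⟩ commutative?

G has a single generator, so G is cyclic and hence abelian.

Answer: Yes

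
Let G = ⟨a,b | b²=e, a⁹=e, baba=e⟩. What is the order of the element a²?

Compute successive powers until reaching e:
  (a²)¹ = a², (a²)² = a⁴, (a²)³ = a⁶, (a²)⁴ = a⁸, (a²)⁵ = a, (a²)⁶ = a³, (a²)⁷ = a⁵, (a²)⁸ = a⁷, (a²)⁹ = e.
The smallest positive k with (a²)ᵏ = e is 9.

Answer: 9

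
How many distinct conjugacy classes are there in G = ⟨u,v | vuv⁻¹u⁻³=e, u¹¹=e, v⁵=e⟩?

The conjugacy classes (representative and size) are:
  [e] (size 1), [u³] (size 5), [u⁶] (size 5), [u⁷v] (size 11), [u⁹v²] (size 11), [u⁷v³] (size 11), [u⁷v⁴] (size 11).
Class equation: 1 + 5 + 5 + 11 + 11 + 11 + 11 = 55 = |G|. So G has 7 conjugacy classes.

Answer: 7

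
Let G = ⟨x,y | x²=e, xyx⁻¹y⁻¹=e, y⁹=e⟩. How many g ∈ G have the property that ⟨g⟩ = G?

G is cyclic of order 18. An element generates G iff its order is 18, and a cyclic group of order 18 has exactly φ(18) = 6 such elements.

Answer: 6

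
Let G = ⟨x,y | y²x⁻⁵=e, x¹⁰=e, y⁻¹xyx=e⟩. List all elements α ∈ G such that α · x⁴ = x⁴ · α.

⟨x⁴⟩ ⊆ C_G(x⁴) since powers of x⁴ commute with x⁴; so |C_G(x⁴)| ≥ |⟨x⁴⟩| = 5.
By orbit–stabilizer, |C_G(x⁴)| = |G| / |conj. class of x⁴| = 20 / 2 = 10.
The 10 elements commuting with x⁴ are {e, x, x², x³, x⁴, x⁵, x⁶, x⁷, x⁸, x⁹}.

Answer: {e, x, x², x³, x⁴, x⁵, x⁶, x⁷, x⁸, x⁹}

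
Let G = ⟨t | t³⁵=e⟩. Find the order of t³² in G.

Compute successive powers until reaching e:
  (t³²)¹ = t³², (t³²)² = t²⁹, (t³²)³ = t²⁶, (t³²)⁴ = t²³, (t³²)⁵ = t²⁰, (t³²)⁶ = t¹⁷, (t³²)⁷ = t¹⁴, (t³²)⁸ = t¹¹, (t³²)⁹ = t⁸, (t³²)¹⁰ = t⁵, (t³²)¹¹ = t², (t³²)¹² = t³⁴, (t³²)¹³ = t³¹, (t³²)¹⁴ = t²⁸, (t³²)¹⁵ = t²⁵, (t³²)¹⁶ = t²², (t³²)¹⁷ = t¹⁹, (t³²)¹⁸ = t¹⁶, (t³²)¹⁹ = t¹³, (t³²)²⁰ = t¹⁰, (t³²)²¹ = t⁷, (t³²)²² = t⁴, (t³²)²³ = t, (t³²)²⁴ = t³³, (t³²)²⁵ = t³⁰, (t³²)²⁶ = t²⁷, (t³²)²⁷ = t²⁴, (t³²)²⁸ = t²¹, (t³²)²⁹ = t¹⁸, (t³²)³⁰ = t¹⁵, (t³²)³¹ = t¹², (t³²)³² = t⁹, (t³²)³³ = t⁶, (t³²)³⁴ = t³, (t³²)³⁵ = e.
The smallest positive k with (t³²)ᵏ = e is 35.

Answer: 35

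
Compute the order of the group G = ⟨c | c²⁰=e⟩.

G is generated by a single element, so G is cyclic. The relator gives c²⁰ = e and no smaller power is forced to be e, so the 20 powers {c, e, c², c³, c⁴, c⁵, c⁶, c⁷, c⁸, c⁹, c¹², c¹³, c¹¹, c¹⁰, c¹⁴, c¹⁵, c¹⁶, c¹⁷, c¹⁸, c¹⁹} are distinct. Hence |G| = 20.

Answer: 20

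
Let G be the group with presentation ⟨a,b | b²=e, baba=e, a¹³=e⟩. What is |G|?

Enumerate words in the generators, reducing via the relations: the distinct elements are
  {a, b, e, ab, a², a³, a⁴, a⁵, a⁶, a⁷, a⁸, a⁹, a²b, a³b, a¹², a¹¹, a¹⁰, a⁴b, a⁵b, a⁶b, a⁷b, a⁸b, a⁹b, a¹²b, a¹¹b, a¹⁰b}.
No further products give new elements, so |G| = 26.

Answer: 26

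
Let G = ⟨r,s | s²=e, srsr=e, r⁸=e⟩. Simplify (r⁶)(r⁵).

Compute (r⁶) · (r⁵) by multiplying left to right and reducing via the relations at each step:
  (r⁶) · r⁵ = r³

Answer: r³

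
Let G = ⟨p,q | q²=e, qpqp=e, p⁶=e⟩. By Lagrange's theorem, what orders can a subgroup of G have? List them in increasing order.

|G| = 12 = 2² · 3. By Lagrange's theorem the order of any subgroup divides 12; the divisors of 12 are 1, 2, 3, 4, 6, 12.

Answer: 1, 2, 3, 4, 6, 12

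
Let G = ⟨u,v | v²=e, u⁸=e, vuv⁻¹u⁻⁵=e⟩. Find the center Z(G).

An element z ∈ Z(G) iff z commutes with every generator.
For example u² is central: (u²)·u = u³ = u·(u²); (u²)·v = u²v = v·(u²).
Whereas u ∉ Z(G) since u·v = uv ≠ u⁵v = v·u.
Checking each of the 16 elements this way gives Z(G) = {e, u², u⁴, u⁶}, of order 4.

Answer: {e, u², u⁴, u⁶}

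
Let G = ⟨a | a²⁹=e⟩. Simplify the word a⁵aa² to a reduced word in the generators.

Multiply left to right, reducing at each step:
  (a⁵) · a = a⁶
  (a⁶) · a² = a⁸

Answer: a⁸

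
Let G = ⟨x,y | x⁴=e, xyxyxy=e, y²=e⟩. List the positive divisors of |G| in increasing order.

|G| = 24 = 2³ · 3. By Lagrange's theorem the order of any subgroup divides 24; the divisors of 24 are 1, 2, 3, 4, 6, 8, 12, 24.

Answer: 1, 2, 3, 4, 6, 8, 12, 24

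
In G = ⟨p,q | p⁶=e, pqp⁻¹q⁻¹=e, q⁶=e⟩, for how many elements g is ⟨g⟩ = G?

⟨g⟩ = G would require ord(g) = |G| = 36, but the maximum element order in G is 6 < 36. So G is not cyclic and no single element generates it: the count is 0.

Answer: 0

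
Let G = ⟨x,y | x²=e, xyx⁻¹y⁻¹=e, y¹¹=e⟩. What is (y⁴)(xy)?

Compute (y⁴) · (xy) by multiplying left to right and reducing via the relations at each step:
  (y⁴) · x = xy⁴
  (xy⁴) · y = xy⁵

Answer: xy⁵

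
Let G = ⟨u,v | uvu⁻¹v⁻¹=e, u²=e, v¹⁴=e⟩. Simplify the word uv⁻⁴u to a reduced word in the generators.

Multiply left to right, reducing at each step:
  u · v⁻⁴ = uv¹⁰
  (uv¹⁰) · u = v¹⁰

Answer: v¹⁰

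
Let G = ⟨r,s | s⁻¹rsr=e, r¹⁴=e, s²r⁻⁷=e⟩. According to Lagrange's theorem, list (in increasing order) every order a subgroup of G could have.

|G| = 28 = 2² · 7. By Lagrange's theorem the order of any subgroup divides 28; the divisors of 28 are 1, 2, 4, 7, 14, 28.

Answer: 1, 2, 4, 7, 14, 28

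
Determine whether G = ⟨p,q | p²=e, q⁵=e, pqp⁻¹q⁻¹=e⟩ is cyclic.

|G| = 10. The element pq has order 10 (its powers give 10 distinct elements), so ⟨pq⟩ = G and G is cyclic.

Answer: Yes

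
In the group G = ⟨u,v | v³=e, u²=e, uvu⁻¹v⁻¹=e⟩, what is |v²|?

Compute successive powers until reaching e:
  (v²)¹ = v², (v²)² = v, (v²)³ = e.
The smallest positive k with (v²)ᵏ = e is 3.

Answer: 3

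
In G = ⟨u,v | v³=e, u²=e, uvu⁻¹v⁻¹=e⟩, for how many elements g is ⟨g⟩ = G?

G is cyclic of order 6. An element generates G iff its order is 6, and a cyclic group of order 6 has exactly φ(6) = 2 such elements.

Answer: 2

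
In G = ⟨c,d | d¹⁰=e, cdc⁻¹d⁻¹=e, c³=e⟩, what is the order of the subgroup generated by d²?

|⟨d²⟩| equals the order of d². Compute successive powers until reaching e:
  (d²)¹ = d², (d²)² = d⁴, (d²)³ = d⁶, (d²)⁴ = d⁸, (d²)⁵ = e.
The smallest positive k with (d²)ᵏ = e is 5, so |⟨d²⟩| = 5.

Answer: 5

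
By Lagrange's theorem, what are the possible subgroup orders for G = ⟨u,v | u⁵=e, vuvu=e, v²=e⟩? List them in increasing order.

|G| = 10 = 2 · 5. By Lagrange's theorem the order of any subgroup divides 10; the divisors of 10 are 1, 2, 5, 10.

Answer: 1, 2, 5, 10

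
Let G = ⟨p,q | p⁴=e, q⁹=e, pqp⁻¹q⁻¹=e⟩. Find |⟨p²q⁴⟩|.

|⟨p²q⁴⟩| equals the order of p²q⁴. Compute successive powers until reaching e:
  (p²q⁴)¹ = p²q⁴, (p²q⁴)² = q⁸, (p²q⁴)³ = p²q³, (p²q⁴)⁴ = q⁷, (p²q⁴)⁵ = p²q², (p²q⁴)⁶ = q⁶, (p²q⁴)⁷ = p²q, (p²q⁴)⁸ = q⁵, (p²q⁴)⁹ = p², (p²q⁴)¹⁰ = q⁴, (p²q⁴)¹¹ = p²q⁸, (p²q⁴)¹² = q³, (p²q⁴)¹³ = p²q⁷, (p²q⁴)¹⁴ = q², (p²q⁴)¹⁵ = p²q⁶, (p²q⁴)¹⁶ = q, (p²q⁴)¹⁷ = p²q⁵, (p²q⁴)¹⁸ = e.
The smallest positive k with (p²q⁴)ᵏ = e is 18, so |⟨p²q⁴⟩| = 18.

Answer: 18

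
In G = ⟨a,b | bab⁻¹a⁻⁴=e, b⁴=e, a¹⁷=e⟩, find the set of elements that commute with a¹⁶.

⟨a¹⁶⟩ ⊆ C_G(a¹⁶) since powers of a¹⁶ commute with a¹⁶; so |C_G(a¹⁶)| ≥ |⟨a¹⁶⟩| = 17.
By orbit–stabilizer, |C_G(a¹⁶)| = |G| / |conj. class of a¹⁶| = 68 / 4 = 17.
The 17 elements commuting with a¹⁶ are {e, a, a², a³, a⁴, a⁵, a⁶, a⁷, a⁸, a⁹, a¹⁰, a¹¹, a¹², a¹³, a¹⁴, a¹⁵, a¹⁶}.

Answer: {e, a, a², a³, a⁴, a⁵, a⁶, a⁷, a⁸, a⁹, a¹⁰, a¹¹, a¹², a¹³, a¹⁴, a¹⁵, a¹⁶}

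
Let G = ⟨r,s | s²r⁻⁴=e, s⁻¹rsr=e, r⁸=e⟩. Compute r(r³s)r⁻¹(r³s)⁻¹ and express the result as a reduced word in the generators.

[r, (r³s)] = r·(r³s)·r⁻¹·(r³s)⁻¹.
  r · (r³s) = s⁻¹
  (s⁻¹) · (r⁷) = rs⁻¹
  (rs⁻¹) · (r³s⁻¹) = r²

Answer: r²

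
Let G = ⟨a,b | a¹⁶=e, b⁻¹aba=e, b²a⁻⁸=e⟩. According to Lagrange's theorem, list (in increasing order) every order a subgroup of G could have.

|G| = 32 = 2⁵. By Lagrange's theorem the order of any subgroup divides 32; the divisors of 32 are 1, 2, 4, 8, 16, 32.

Answer: 1, 2, 4, 8, 16, 32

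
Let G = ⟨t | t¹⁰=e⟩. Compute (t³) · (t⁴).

Compute (t³) · (t⁴) by multiplying left to right and reducing via the relations at each step:
  (t³) · t⁴ = t⁷

Answer: t⁷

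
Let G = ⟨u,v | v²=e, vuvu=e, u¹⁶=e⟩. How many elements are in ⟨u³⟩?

|⟨u³⟩| equals the order of u³. Compute successive powers until reaching e:
  (u³)¹ = u³, (u³)² = u⁶, (u³)³ = u⁹, (u³)⁴ = u¹², (u³)⁵ = u¹⁵, (u³)⁶ = u², (u³)⁷ = u⁵, (u³)⁸ = u⁸, (u³)⁹ = u¹¹, (u³)¹⁰ = u¹⁴, (u³)¹¹ = u, (u³)¹² = u⁴, (u³)¹³ = u⁷, (u³)¹⁴ = u¹⁰, (u³)¹⁵ = u¹³, (u³)¹⁶ = e.
The smallest positive k with (u³)ᵏ = e is 16, so |⟨u³⟩| = 16.

Answer: 16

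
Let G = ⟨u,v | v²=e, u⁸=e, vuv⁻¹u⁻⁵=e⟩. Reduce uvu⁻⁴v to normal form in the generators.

Multiply left to right, reducing at each step:
  u · v = uv
  (uv) · u⁻⁴ = u⁵v
  (u⁵v) · v = u⁵

Answer: u⁵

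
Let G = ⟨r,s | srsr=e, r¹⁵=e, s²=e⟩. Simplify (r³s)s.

Compute (r³s) · s by multiplying left to right and reducing via the relations at each step:
  (r³s) · s = r³

Answer: r³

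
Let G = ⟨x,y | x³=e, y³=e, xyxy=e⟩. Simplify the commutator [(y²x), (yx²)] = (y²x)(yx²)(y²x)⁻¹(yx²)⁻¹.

[(y²x), (yx²)] = (y²x)·(yx²)·(y²x)⁻¹·(yx²)⁻¹.
  (y²x) · (yx²) = x²y²
  (x²y²) · (x²y) = y²
  (y²) · (xy²) = xy²x

Answer: xy²x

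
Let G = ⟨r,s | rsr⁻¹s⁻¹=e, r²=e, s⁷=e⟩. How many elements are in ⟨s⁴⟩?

|⟨s⁴⟩| equals the order of s⁴. Compute successive powers until reaching e:
  (s⁴)¹ = s⁴, (s⁴)² = s, (s⁴)³ = s⁵, (s⁴)⁴ = s², (s⁴)⁵ = s⁶, (s⁴)⁶ = s³, (s⁴)⁷ = e.
The smallest positive k with (s⁴)ᵏ = e is 7, so |⟨s⁴⟩| = 7.

Answer: 7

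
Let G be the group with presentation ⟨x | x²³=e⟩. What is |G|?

G is generated by a single element, so G is cyclic. The relator gives x²³ = e and no smaller power is forced to be e, so the 23 powers {e, x, x², x³, x⁴, x⁵, x⁶, x⁷, x⁸, x⁹, x²², x²¹, x²⁰, x¹², x¹³, x¹¹, x¹⁰, x¹⁴, x¹⁵, x¹⁶, x¹⁷, x¹⁸, x¹⁹} are distinct. Hence |G| = 23.

Answer: 23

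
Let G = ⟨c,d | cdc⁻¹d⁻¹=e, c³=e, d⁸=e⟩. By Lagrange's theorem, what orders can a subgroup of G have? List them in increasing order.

|G| = 24 = 2³ · 3. By Lagrange's theorem the order of any subgroup divides 24; the divisors of 24 are 1, 2, 3, 4, 6, 8, 12, 24.

Answer: 1, 2, 3, 4, 6, 8, 12, 24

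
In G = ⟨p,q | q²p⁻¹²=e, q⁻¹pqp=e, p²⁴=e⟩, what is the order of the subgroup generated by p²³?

|⟨p²³⟩| equals the order of p²³. Compute successive powers until reaching e:
  (p²³)¹ = p²³, (p²³)² = p²², (p²³)³ = p²¹, (p²³)⁴ = p²⁰, (p²³)⁵ = p¹⁹, (p²³)⁶ = p¹⁸, (p²³)⁷ = p¹⁷, (p²³)⁸ = p¹⁶, (p²³)⁹ = p¹⁵, (p²³)¹⁰ = p¹⁴, (p²³)¹¹ = p¹³, (p²³)¹² = p¹², (p²³)¹³ = p¹¹, (p²³)¹⁴ = p¹⁰, (p²³)¹⁵ = p⁹, (p²³)¹⁶ = p⁸, (p²³)¹⁷ = p⁷, (p²³)¹⁸ = p⁶, (p²³)¹⁹ = p⁵, (p²³)²⁰ = p⁴, (p²³)²¹ = p³, (p²³)²² = p², (p²³)²³ = p, (p²³)²⁴ = e.
The smallest positive k with (p²³)ᵏ = e is 24, so |⟨p²³⟩| = 24.

Answer: 24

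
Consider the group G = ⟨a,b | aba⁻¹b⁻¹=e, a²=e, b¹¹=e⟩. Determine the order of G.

Enumerate words in the generators, reducing via the relations: the distinct elements are
  {a, b, e, ab, b², b³, b⁴, b⁵, b⁶, b⁷, b⁸, b⁹, ab², ab³, ab⁴, ab⁵, ab⁶, ab⁷, ab⁸, ab⁹, b¹⁰, ab¹⁰}.
No further products give new elements, so |G| = 22.

Answer: 22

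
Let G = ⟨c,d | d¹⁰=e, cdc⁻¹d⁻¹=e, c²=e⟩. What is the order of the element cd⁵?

Compute successive powers until reaching e:
  (cd⁵)¹ = cd⁵, (cd⁵)² = e.
The smallest positive k with (cd⁵)ᵏ = e is 2.

Answer: 2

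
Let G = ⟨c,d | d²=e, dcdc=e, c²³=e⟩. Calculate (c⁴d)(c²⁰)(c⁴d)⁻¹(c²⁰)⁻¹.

[(c⁴d), (c²⁰)] = (c⁴d)·(c²⁰)·(c⁴d)⁻¹·(c²⁰)⁻¹.
  (c⁴d) · (c²⁰) = c⁷d
  (c⁷d) · (c⁴d) = c³
  (c³) · (c³) = c⁶

Answer: c⁶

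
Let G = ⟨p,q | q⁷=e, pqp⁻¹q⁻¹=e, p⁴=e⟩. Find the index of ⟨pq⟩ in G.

First find ord(pq) by computing successive powers:
  (pq)¹ = pq, (pq)² = p²q², (pq)³ = p³q³, (pq)⁴ = q⁴, (pq)⁵ = pq⁵, (pq)⁶ = p²q⁶, (pq)⁷ = p³, (pq)⁸ = q, (pq)⁹ = pq², (pq)¹⁰ = p²q³, (pq)¹¹ = p³q⁴, (pq)¹² = q⁵, (pq)¹³ = pq⁶, (pq)¹⁴ = p², (pq)¹⁵ = p³q, (pq)¹⁶ = q², (pq)¹⁷ = pq³, (pq)¹⁸ = p²q⁴, (pq)¹⁹ = p³q⁵, (pq)²⁰ = q⁶, (pq)²¹ = p, (pq)²² = p²q, (pq)²³ = p³q², (pq)²⁴ = q³, (pq)²⁵ = pq⁴, (pq)²⁶ = p²q⁵, (pq)²⁷ = p³q⁶, (pq)²⁸ = e.
So |⟨pq⟩| = ord(pq) = 28. With |G| = 28, by Lagrange [G : ⟨pq⟩] = 28/28 = 1.

Answer: 1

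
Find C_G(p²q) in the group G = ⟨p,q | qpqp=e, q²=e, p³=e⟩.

⟨p²q⟩ ⊆ C_G(p²q) since powers of p²q commute with p²q; so |C_G(p²q)| ≥ |⟨p²q⟩| = 2.
By orbit–stabilizer, |C_G(p²q)| = |G| / |conj. class of p²q| = 6 / 3 = 2.
The 2 elements commuting with p²q are {e, p²q}.

Answer: {e, p²q}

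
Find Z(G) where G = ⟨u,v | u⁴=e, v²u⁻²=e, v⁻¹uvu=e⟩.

An element z ∈ Z(G) iff z commutes with every generator.
For example u² is central: (u²)·u = u³ = u·(u²); (u²)·v = v⁻¹ = v·(u²).
Whereas u ∉ Z(G) since u·v = uv ≠ uv⁻¹ = v·u.
Checking each of the 8 elements this way gives Z(G) = {e, u²}, of order 2.

Answer: {e, u²}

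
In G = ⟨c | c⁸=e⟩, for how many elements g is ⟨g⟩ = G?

G is cyclic of order 8. An element generates G iff its order is 8, and a cyclic group of order 8 has exactly φ(8) = 4 such elements.

Answer: 4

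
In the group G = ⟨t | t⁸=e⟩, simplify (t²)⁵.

Compute successive powers of (t²), reducing at each step:
  (t²)²: (t²) · t² = t⁴
  (t²)³: (t⁴) · t² = t⁶
  (t²)⁴: (t⁶) · t² = e
  (t²)⁵: e · t² = t²

Answer: t²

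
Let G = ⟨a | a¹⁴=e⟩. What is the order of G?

G is generated by a single element, so G is cyclic. The relator gives a¹⁴ = e and no smaller power is forced to be e, so the 14 powers {a, e, a², a³, a⁴, a⁵, a⁶, a⁷, a⁸, a⁹, a¹², a¹³, a¹¹, a¹⁰} are distinct. Hence |G| = 14.

Answer: 14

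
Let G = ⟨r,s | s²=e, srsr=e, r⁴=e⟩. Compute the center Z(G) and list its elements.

An element z ∈ Z(G) iff z commutes with every generator.
For example r² is central: (r²)·r = r³ = r·(r²); (r²)·s = r²s = s·(r²).
Whereas r ∉ Z(G) since r·s = rs ≠ r³s = s·r.
Checking each of the 8 elements this way gives Z(G) = {e, r²}, of order 2.

Answer: {e, r²}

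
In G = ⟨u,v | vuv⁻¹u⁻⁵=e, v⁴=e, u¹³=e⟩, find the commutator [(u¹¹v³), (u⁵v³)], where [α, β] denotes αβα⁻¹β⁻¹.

[(u¹¹v³), (u⁵v³)] = (u¹¹v³)·(u⁵v³)·(u¹¹v³)⁻¹·(u⁵v³)⁻¹.
  (u¹¹v³) · (u⁵v³) = u¹²v²
  (u¹²v²) · (u¹⁰v) = u²v³
  (u²v³) · (uv) = u¹⁰

Answer: u¹⁰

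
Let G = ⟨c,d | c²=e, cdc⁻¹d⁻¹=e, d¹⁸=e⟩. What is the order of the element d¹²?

Compute successive powers until reaching e:
  (d¹²)¹ = d¹², (d¹²)² = d⁶, (d¹²)³ = e.
The smallest positive k with (d¹²)ᵏ = e is 3.

Answer: 3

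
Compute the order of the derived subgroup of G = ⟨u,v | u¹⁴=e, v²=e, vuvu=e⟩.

G' = [G, G] is generated by all commutators. The generator-pair commutators are: [u, v] = u².
The subgroup they normally generate is {e, u², u⁴, u⁶, u⁸, u¹⁰, u¹²}, of order 7.
Check: |G/G'| = 28/7 = 4 is the order of the abelianisation.

Answer: 7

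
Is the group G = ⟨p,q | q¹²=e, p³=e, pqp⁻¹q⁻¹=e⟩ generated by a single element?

|G| = 36, but the maximum element order in G is 12 < 36. No single element generates all of G, so G is not cyclic.

Answer: No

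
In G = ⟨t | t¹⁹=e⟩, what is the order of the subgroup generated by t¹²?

|⟨t¹²⟩| equals the order of t¹². Compute successive powers until reaching e:
  (t¹²)¹ = t¹², (t¹²)² = t⁵, (t¹²)³ = t¹⁷, (t¹²)⁴ = t¹⁰, (t¹²)⁵ = t³, (t¹²)⁶ = t¹⁵, (t¹²)⁷ = t⁸, (t¹²)⁸ = t, (t¹²)⁹ = t¹³, (t¹²)¹⁰ = t⁶, (t¹²)¹¹ = t¹⁸, (t¹²)¹² = t¹¹, (t¹²)¹³ = t⁴, (t¹²)¹⁴ = t¹⁶, (t¹²)¹⁵ = t⁹, (t¹²)¹⁶ = t², (t¹²)¹⁷ = t¹⁴, (t¹²)¹⁸ = t⁷, (t¹²)¹⁹ = e.
The smallest positive k with (t¹²)ᵏ = e is 19, so |⟨t¹²⟩| = 19.

Answer: 19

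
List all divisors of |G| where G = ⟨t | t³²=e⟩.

|G| = 32 = 2⁵. By Lagrange's theorem the order of any subgroup divides 32; the divisors of 32 are 1, 2, 4, 8, 16, 32.

Answer: 1, 2, 4, 8, 16, 32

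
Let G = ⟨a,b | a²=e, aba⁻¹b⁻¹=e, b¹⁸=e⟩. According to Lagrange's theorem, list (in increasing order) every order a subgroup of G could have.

|G| = 36 = 2² · 3². By Lagrange's theorem the order of any subgroup divides 36; the divisors of 36 are 1, 2, 3, 4, 6, 9, 12, 18, 36.

Answer: 1, 2, 3, 4, 6, 9, 12, 18, 36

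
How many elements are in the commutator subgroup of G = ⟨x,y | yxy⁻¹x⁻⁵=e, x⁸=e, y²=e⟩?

G' = [G, G] is generated by all commutators. The generator-pair commutators are: [x, y] = x⁴.
The subgroup they normally generate is {e, x⁴}, of order 2.
Check: |G/G'| = 16/2 = 8 is the order of the abelianisation.

Answer: 2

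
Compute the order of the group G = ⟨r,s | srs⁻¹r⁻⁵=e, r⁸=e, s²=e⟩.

Enumerate words in the generators, reducing via the relations: the distinct elements are
  {e, r, s, rs, r², r³, r⁴, r⁵, r⁶, r⁷, r²s, r³s, r⁴s, r⁵s, r⁶s, r⁷s}.
No further products give new elements, so |G| = 16.

Answer: 16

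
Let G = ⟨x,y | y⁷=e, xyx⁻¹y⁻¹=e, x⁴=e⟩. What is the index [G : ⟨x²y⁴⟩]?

First find ord(x²y⁴) by computing successive powers:
  (x²y⁴)¹ = x²y⁴, (x²y⁴)² = y, (x²y⁴)³ = x²y⁵, (x²y⁴)⁴ = y², (x²y⁴)⁵ = x²y⁶, (x²y⁴)⁶ = y³, (x²y⁴)⁷ = x², (x²y⁴)⁸ = y⁴, (x²y⁴)⁹ = x²y, (x²y⁴)¹⁰ = y⁵, (x²y⁴)¹¹ = x²y², (x²y⁴)¹² = y⁶, (x²y⁴)¹³ = x²y³, (x²y⁴)¹⁴ = e.
So |⟨x²y⁴⟩| = ord(x²y⁴) = 14. With |G| = 28, by Lagrange [G : ⟨x²y⁴⟩] = 28/14 = 2.

Answer: 2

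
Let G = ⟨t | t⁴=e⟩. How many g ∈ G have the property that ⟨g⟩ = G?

G is cyclic of order 4. An element generates G iff its order is 4, and a cyclic group of order 4 has exactly φ(4) = 2 such elements.

Answer: 2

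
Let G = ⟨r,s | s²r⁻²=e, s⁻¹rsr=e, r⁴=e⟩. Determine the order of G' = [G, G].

G' = [G, G] is generated by all commutators. The generator-pair commutators are: [r, s] = r².
The subgroup they normally generate is {e, r²}, of order 2.
Check: |G/G'| = 8/2 = 4 is the order of the abelianisation.

Answer: 2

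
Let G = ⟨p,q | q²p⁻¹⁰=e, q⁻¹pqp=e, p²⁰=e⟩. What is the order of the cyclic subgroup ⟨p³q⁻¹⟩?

|⟨p³q⁻¹⟩| equals the order of p³q⁻¹. Compute successive powers until reaching e:
  (p³q⁻¹)¹ = p³q⁻¹, (p³q⁻¹)² = p¹⁰, (p³q⁻¹)³ = p³q, (p³q⁻¹)⁴ = e.
The smallest positive k with (p³q⁻¹)ᵏ = e is 4, so |⟨p³q⁻¹⟩| = 4.

Answer: 4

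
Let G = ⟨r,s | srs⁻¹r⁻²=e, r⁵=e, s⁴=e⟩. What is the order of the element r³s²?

Compute successive powers until reaching e:
  (r³s²)¹ = r³s², (r³s²)² = e.
The smallest positive k with (r³s²)ᵏ = e is 2.

Answer: 2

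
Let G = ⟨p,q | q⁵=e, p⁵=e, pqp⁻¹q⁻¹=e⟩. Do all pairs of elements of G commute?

Each pair of generators commutes: p·q = pq = q·p. Since the generators pairwise commute, every element of G commutes with every other, so G is abelian.

Answer: Yes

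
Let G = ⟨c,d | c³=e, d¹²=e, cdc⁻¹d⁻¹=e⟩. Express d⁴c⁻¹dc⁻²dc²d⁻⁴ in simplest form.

Multiply left to right, reducing at each step:
  (d⁴) · c⁻¹ = c²d⁴
  (c²d⁴) · d = c²d⁵
  (c²d⁵) · c⁻² = d⁵
  (d⁵) · d = d⁶
  (d⁶) · c² = c²d⁶
  (c²d⁶) · d⁻⁴ = c²d²

Answer: c²d²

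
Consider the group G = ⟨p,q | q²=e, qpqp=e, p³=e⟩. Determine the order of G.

Enumerate words in the generators, reducing via the relations: the distinct elements are
  {e, p, q, pq, p², p²q}.
No further products give new elements, so |G| = 6.

Answer: 6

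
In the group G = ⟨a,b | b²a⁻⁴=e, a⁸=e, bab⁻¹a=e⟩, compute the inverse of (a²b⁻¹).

The order of (a²b⁻¹) is 4 (smallest k with (a²b⁻¹)ᵏ = e), so (a²b⁻¹)⁻¹ = (a²b⁻¹)³ = a²b.
Check: (a²b⁻¹) · (a²b) → (a²b⁻¹) · a² = b⁻¹;   (b⁻¹) · b = e, giving e as required.

Answer: a²b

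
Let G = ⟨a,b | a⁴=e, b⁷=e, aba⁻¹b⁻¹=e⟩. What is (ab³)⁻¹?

The order of (ab³) is 28 (smallest k with (ab³)ᵏ = e), so (ab³)⁻¹ = (ab³)²⁷ = a³b⁴.
Check: (ab³) · (a³b⁴) → (ab³) · a³ = b³;   (b³) · b⁴ = e, giving e as required.

Answer: a³b⁴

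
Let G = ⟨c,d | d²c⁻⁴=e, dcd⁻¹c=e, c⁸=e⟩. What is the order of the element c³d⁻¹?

Compute successive powers until reaching e:
  (c³d⁻¹)¹ = c³d⁻¹, (c³d⁻¹)² = c⁴, (c³d⁻¹)³ = c³d, (c³d⁻¹)⁴ = e.
The smallest positive k with (c³d⁻¹)ᵏ = e is 4.

Answer: 4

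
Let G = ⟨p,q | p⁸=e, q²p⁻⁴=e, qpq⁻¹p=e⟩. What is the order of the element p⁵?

Compute successive powers until reaching e:
  (p⁵)¹ = p⁵, (p⁵)² = p², (p⁵)³ = p⁷, (p⁵)⁴ = p⁴, (p⁵)⁵ = p, (p⁵)⁶ = p⁶, (p⁵)⁷ = p³, (p⁵)⁸ = e.
The smallest positive k with (p⁵)ᵏ = e is 8.

Answer: 8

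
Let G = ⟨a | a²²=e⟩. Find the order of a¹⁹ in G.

Compute successive powers until reaching e:
  (a¹⁹)¹ = a¹⁹, (a¹⁹)² = a¹⁶, (a¹⁹)³ = a¹³, (a¹⁹)⁴ = a¹⁰, (a¹⁹)⁵ = a⁷, (a¹⁹)⁶ = a⁴, (a¹⁹)⁷ = a, (a¹⁹)⁸ = a²⁰, (a¹⁹)⁹ = a¹⁷, (a¹⁹)¹⁰ = a¹⁴, (a¹⁹)¹¹ = a¹¹, (a¹⁹)¹² = a⁸, (a¹⁹)¹³ = a⁵, (a¹⁹)¹⁴ = a², (a¹⁹)¹⁵ = a²¹, (a¹⁹)¹⁶ = a¹⁸, (a¹⁹)¹⁷ = a¹⁵, (a¹⁹)¹⁸ = a¹², (a¹⁹)¹⁹ = a⁹, (a¹⁹)²⁰ = a⁶, (a¹⁹)²¹ = a³, (a¹⁹)²² = e.
The smallest positive k with (a¹⁹)ᵏ = e is 22.

Answer: 22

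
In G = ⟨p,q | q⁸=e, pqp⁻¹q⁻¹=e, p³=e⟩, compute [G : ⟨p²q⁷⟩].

First find ord(p²q⁷) by computing successive powers:
  (p²q⁷)¹ = p²q⁷, (p²q⁷)² = pq⁶, (p²q⁷)³ = q⁵, (p²q⁷)⁴ = p²q⁴, (p²q⁷)⁵ = pq³, (p²q⁷)⁶ = q², (p²q⁷)⁷ = p²q, (p²q⁷)⁸ = p, (p²q⁷)⁹ = q⁷, (p²q⁷)¹⁰ = p²q⁶, (p²q⁷)¹¹ = pq⁵, (p²q⁷)¹² = q⁴, (p²q⁷)¹³ = p²q³, (p²q⁷)¹⁴ = pq², (p²q⁷)¹⁵ = q, (p²q⁷)¹⁶ = p², (p²q⁷)¹⁷ = pq⁷, (p²q⁷)¹⁸ = q⁶, (p²q⁷)¹⁹ = p²q⁵, (p²q⁷)²⁰ = pq⁴, (p²q⁷)²¹ = q³, (p²q⁷)²² = p²q², (p²q⁷)²³ = pq, (p²q⁷)²⁴ = e.
So |⟨p²q⁷⟩| = ord(p²q⁷) = 24. With |G| = 24, by Lagrange [G : ⟨p²q⁷⟩] = 24/24 = 1.

Answer: 1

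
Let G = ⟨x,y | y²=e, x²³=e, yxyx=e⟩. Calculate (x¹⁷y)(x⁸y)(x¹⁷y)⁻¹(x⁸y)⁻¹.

[(x¹⁷y), (x⁸y)] = (x¹⁷y)·(x⁸y)·(x¹⁷y)⁻¹·(x⁸y)⁻¹.
  (x¹⁷y) · (x⁸y) = x⁹
  (x⁹) · (x¹⁷y) = x³y
  (x³y) · (x⁸y) = x¹⁸

Answer: x¹⁸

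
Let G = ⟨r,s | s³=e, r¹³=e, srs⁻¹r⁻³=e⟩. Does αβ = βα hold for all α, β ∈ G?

r·s = rs but s·r = r³s, so r·s ≠ s·r and G is not abelian.

Answer: No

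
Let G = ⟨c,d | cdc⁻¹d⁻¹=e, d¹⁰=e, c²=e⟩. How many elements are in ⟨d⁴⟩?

|⟨d⁴⟩| equals the order of d⁴. Compute successive powers until reaching e:
  (d⁴)¹ = d⁴, (d⁴)² = d⁸, (d⁴)³ = d², (d⁴)⁴ = d⁶, (d⁴)⁵ = e.
The smallest positive k with (d⁴)ᵏ = e is 5, so |⟨d⁴⟩| = 5.

Answer: 5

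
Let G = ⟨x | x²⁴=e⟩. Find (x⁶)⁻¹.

The order of (x⁶) is 4 (smallest k with (x⁶)ᵏ = e), so (x⁶)⁻¹ = (x⁶)³ = x¹⁸.
Check: (x⁶) · (x¹⁸) → (x⁶) · x¹⁸ = e, giving e as required.

Answer: x¹⁸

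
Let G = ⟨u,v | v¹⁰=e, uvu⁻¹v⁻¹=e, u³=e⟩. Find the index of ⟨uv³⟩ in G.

First find ord(uv³) by computing successive powers:
  (uv³)¹ = uv³, (uv³)² = u²v⁶, (uv³)³ = v⁹, (uv³)⁴ = uv², (uv³)⁵ = u²v⁵, (uv³)⁶ = v⁸, (uv³)⁷ = uv, (uv³)⁸ = u²v⁴, (uv³)⁹ = v⁷, (uv³)¹⁰ = u, (uv³)¹¹ = u²v³, (uv³)¹² = v⁶, (uv³)¹³ = uv⁹, (uv³)¹⁴ = u²v², (uv³)¹⁵ = v⁵, (uv³)¹⁶ = uv⁸, (uv³)¹⁷ = u²v, (uv³)¹⁸ = v⁴, (uv³)¹⁹ = uv⁷, (uv³)²⁰ = u², (uv³)²¹ = v³, (uv³)²² = uv⁶, (uv³)²³ = u²v⁹, (uv³)²⁴ = v², (uv³)²⁵ = uv⁵, (uv³)²⁶ = u²v⁸, (uv³)²⁷ = v, (uv³)²⁸ = uv⁴, (uv³)²⁹ = u²v⁷, (uv³)³⁰ = e.
So |⟨uv³⟩| = ord(uv³) = 30. With |G| = 30, by Lagrange [G : ⟨uv³⟩] = 30/30 = 1.

Answer: 1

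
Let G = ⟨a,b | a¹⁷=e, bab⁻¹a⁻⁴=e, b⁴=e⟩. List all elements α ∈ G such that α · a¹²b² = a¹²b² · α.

⟨a¹²b²⟩ ⊆ C_G(a¹²b²) since powers of a¹²b² commute with a¹²b²; so |C_G(a¹²b²)| ≥ |⟨a¹²b²⟩| = 2.
By orbit–stabilizer, |C_G(a¹²b²)| = |G| / |conj. class of a¹²b²| = 68 / 17 = 4.
The 4 elements commuting with a¹²b² are {e, a¹²b², a¹⁶b, a¹³b³}.

Answer: {e, a¹²b², a¹⁶b, a¹³b³}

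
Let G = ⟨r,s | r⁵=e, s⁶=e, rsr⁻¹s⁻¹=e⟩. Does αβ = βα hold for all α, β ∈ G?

Each pair of generators commutes: r·s = rs = s·r. Since the generators pairwise commute, every element of G commutes with every other, so G is abelian.

Answer: Yes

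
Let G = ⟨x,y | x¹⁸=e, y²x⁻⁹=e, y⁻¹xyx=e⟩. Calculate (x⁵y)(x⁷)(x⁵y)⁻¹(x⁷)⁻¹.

[(x⁵y), (x⁷)] = (x⁵y)·(x⁷)·(x⁵y)⁻¹·(x⁷)⁻¹.
  (x⁵y) · (x⁷) = x⁷y⁻¹
  (x⁷y⁻¹) · (x⁵y⁻¹) = x¹¹
  (x¹¹) · (x¹¹) = x⁴

Answer: x⁴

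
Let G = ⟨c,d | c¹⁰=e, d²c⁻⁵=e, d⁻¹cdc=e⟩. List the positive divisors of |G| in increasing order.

|G| = 20 = 2² · 5. By Lagrange's theorem the order of any subgroup divides 20; the divisors of 20 are 1, 2, 4, 5, 10, 20.

Answer: 1, 2, 4, 5, 10, 20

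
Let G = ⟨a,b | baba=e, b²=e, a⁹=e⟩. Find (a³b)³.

Compute successive powers of (a³b), reducing at each step:
  (a³b)²: (a³b) · a³ = b;   b · b = e
  (a³b)³: e · a³ = a³;   (a³) · b = a³b

Answer: a³b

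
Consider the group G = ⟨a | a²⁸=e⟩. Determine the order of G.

G is generated by a single element, so G is cyclic. The relator gives a²⁸ = e and no smaller power is forced to be e, so the 28 powers {a, e, a², a³, a⁴, a⁵, a⁶, a⁷, a⁸, a⁹, a²², a²³, a²¹, a²⁰, a²⁴, a²⁵, a²⁶, a²⁷, a¹², a¹³, a¹¹, a¹⁰, a¹⁴, a¹⁵, a¹⁶, a¹⁷, a¹⁸, a¹⁹} are distinct. Hence |G| = 28.

Answer: 28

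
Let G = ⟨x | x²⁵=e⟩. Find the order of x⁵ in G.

Compute successive powers until reaching e:
  (x⁵)¹ = x⁵, (x⁵)² = x¹⁰, (x⁵)³ = x¹⁵, (x⁵)⁴ = x²⁰, (x⁵)⁵ = e.
The smallest positive k with (x⁵)ᵏ = e is 5.

Answer: 5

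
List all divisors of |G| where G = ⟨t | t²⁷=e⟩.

|G| = 27 = 3³. By Lagrange's theorem the order of any subgroup divides 27; the divisors of 27 are 1, 3, 9, 27.

Answer: 1, 3, 9, 27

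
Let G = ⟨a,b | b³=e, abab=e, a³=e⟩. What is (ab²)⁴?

Compute successive powers of (ab²), reducing at each step:
  (ab²)²: (ab²) · a = ab²a;   (ab²a) · b² = ba²
  (ab²)³: (ba²) · a = b;   b · b² = e
  (ab²)⁴: e · a = a;   a · b² = ab²

Answer: ab²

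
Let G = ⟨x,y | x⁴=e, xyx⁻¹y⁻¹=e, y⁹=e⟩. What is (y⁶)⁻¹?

The order of (y⁶) is 3 (smallest k with (y⁶)ᵏ = e), so (y⁶)⁻¹ = (y⁶)² = y³.
Check: (y⁶) · (y³) → (y⁶) · y³ = e, giving e as required.

Answer: y³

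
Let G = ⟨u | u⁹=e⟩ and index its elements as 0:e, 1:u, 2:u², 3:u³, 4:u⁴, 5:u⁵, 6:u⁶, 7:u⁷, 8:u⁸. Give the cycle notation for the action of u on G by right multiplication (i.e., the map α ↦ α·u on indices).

(0 1 2 3 4 5 6 7 8)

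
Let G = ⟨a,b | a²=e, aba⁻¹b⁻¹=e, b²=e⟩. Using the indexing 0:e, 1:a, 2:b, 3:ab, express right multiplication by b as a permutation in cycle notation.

(0 2)(1 3)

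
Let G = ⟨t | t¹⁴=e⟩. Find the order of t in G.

Compute successive powers until reaching e:
  t¹ = t, t² = t², t³ = t³, t⁴ = t⁴, t⁵ = t⁵, t⁶ = t⁶, t⁷ = t⁷, t⁸ = t⁸, t⁹ = t⁹, t¹⁰ = t¹⁰, t¹¹ = t¹¹, t¹² = t¹², t¹³ = t¹³, t¹⁴ = e.
The smallest positive k with tᵏ = e is 14.

Answer: 14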